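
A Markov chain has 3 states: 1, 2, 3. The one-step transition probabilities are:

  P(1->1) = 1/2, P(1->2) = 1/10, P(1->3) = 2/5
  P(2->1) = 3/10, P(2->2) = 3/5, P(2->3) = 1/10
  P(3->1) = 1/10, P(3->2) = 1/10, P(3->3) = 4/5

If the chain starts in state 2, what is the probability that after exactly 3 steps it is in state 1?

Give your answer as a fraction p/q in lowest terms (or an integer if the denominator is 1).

Computing P^3 by repeated multiplication:
P^1 =
  1: [1/2, 1/10, 2/5]
  2: [3/10, 3/5, 1/10]
  3: [1/10, 1/10, 4/5]
P^2 =
  1: [8/25, 3/20, 53/100]
  2: [17/50, 2/5, 13/50]
  3: [4/25, 3/20, 69/100]
P^3 =
  1: [129/500, 7/40, 567/1000]
  2: [79/250, 3/10, 48/125]
  3: [97/500, 7/40, 631/1000]

(P^3)[2 -> 1] = 79/250

Answer: 79/250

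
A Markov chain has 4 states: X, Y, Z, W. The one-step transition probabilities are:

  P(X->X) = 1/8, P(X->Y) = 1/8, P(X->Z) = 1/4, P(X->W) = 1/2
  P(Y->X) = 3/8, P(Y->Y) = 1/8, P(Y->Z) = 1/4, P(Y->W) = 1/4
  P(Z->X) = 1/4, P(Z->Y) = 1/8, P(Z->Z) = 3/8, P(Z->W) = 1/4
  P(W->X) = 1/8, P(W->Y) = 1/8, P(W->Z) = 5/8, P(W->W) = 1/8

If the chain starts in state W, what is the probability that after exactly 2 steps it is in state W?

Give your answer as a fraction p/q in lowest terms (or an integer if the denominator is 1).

Computing P^2 by repeated multiplication:
P^1 =
  X: [1/8, 1/8, 1/4, 1/2]
  Y: [3/8, 1/8, 1/4, 1/4]
  Z: [1/4, 1/8, 3/8, 1/4]
  W: [1/8, 1/8, 5/8, 1/8]
P^2 =
  X: [3/16, 1/8, 15/32, 7/32]
  Y: [3/16, 1/8, 3/8, 5/16]
  Z: [13/64, 1/8, 25/64, 9/32]
  W: [15/64, 1/8, 3/8, 17/64]

(P^2)[W -> W] = 17/64

Answer: 17/64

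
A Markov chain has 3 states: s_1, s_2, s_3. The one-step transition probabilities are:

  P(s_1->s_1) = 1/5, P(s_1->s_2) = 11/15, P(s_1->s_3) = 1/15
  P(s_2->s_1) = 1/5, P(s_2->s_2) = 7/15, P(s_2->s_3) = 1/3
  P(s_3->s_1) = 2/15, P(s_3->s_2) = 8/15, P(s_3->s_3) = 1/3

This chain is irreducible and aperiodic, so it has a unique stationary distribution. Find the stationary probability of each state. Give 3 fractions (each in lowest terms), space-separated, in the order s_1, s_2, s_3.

The stationary distribution satisfies pi = pi * P, i.e.:
  pi_s_1 = 1/5*pi_s_1 + 1/5*pi_s_2 + 2/15*pi_s_3
  pi_s_2 = 11/15*pi_s_1 + 7/15*pi_s_2 + 8/15*pi_s_3
  pi_s_3 = 1/15*pi_s_1 + 1/3*pi_s_2 + 1/3*pi_s_3
with normalization: pi_s_1 + pi_s_2 + pi_s_3 = 1.

Using the first 2 balance equations plus normalization, the linear system A*pi = b is:
  [-4/5, 1/5, 2/15] . pi = 0
  [11/15, -8/15, 8/15] . pi = 0
  [1, 1, 1] . pi = 1

Solving yields:
  pi_s_1 = 40/221
  pi_s_2 = 118/221
  pi_s_3 = 63/221

Verification (pi * P):
  40/221*1/5 + 118/221*1/5 + 63/221*2/15 = 40/221 = pi_s_1  (ok)
  40/221*11/15 + 118/221*7/15 + 63/221*8/15 = 118/221 = pi_s_2  (ok)
  40/221*1/15 + 118/221*1/3 + 63/221*1/3 = 63/221 = pi_s_3  (ok)

Answer: 40/221 118/221 63/221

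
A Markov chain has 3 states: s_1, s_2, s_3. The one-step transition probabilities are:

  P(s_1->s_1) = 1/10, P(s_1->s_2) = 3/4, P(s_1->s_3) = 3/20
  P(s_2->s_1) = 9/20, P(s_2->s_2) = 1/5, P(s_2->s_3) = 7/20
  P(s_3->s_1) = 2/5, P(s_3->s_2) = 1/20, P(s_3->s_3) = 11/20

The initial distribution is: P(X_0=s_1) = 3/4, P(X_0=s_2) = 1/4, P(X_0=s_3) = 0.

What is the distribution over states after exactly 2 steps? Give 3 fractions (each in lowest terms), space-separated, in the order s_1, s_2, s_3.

Answer: 599/1600 437/1600 141/400

Derivation:
Propagating the distribution step by step (d_{t+1} = d_t * P):
d_0 = (s_1=3/4, s_2=1/4, s_3=0)
  d_1[s_1] = 3/4*1/10 + 1/4*9/20 + 0*2/5 = 3/16
  d_1[s_2] = 3/4*3/4 + 1/4*1/5 + 0*1/20 = 49/80
  d_1[s_3] = 3/4*3/20 + 1/4*7/20 + 0*11/20 = 1/5
d_1 = (s_1=3/16, s_2=49/80, s_3=1/5)
  d_2[s_1] = 3/16*1/10 + 49/80*9/20 + 1/5*2/5 = 599/1600
  d_2[s_2] = 3/16*3/4 + 49/80*1/5 + 1/5*1/20 = 437/1600
  d_2[s_3] = 3/16*3/20 + 49/80*7/20 + 1/5*11/20 = 141/400
d_2 = (s_1=599/1600, s_2=437/1600, s_3=141/400)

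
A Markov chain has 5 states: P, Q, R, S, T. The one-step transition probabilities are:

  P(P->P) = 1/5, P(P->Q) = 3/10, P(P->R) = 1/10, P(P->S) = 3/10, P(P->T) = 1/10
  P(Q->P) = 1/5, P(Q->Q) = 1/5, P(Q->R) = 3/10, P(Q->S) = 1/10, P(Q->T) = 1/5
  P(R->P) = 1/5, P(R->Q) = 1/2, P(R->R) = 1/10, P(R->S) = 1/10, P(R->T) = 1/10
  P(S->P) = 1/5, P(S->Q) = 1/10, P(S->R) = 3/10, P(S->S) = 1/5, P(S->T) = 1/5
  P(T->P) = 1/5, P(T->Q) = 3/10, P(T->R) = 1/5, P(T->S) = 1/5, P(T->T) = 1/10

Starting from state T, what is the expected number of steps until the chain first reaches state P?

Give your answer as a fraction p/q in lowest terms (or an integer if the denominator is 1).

Let h_i = expected steps to first reach P from state i.
Boundary: h_P = 0.
First-step equations for the other states:
  h_Q = 1 + 1/5*h_P + 1/5*h_Q + 3/10*h_R + 1/10*h_S + 1/5*h_T
  h_R = 1 + 1/5*h_P + 1/2*h_Q + 1/10*h_R + 1/10*h_S + 1/10*h_T
  h_S = 1 + 1/5*h_P + 1/10*h_Q + 3/10*h_R + 1/5*h_S + 1/5*h_T
  h_T = 1 + 1/5*h_P + 3/10*h_Q + 1/5*h_R + 1/5*h_S + 1/10*h_T

Substituting h_P = 0 and rearranging gives the linear system (I - Q) h = 1:
  [4/5, -3/10, -1/10, -1/5] . (h_Q, h_R, h_S, h_T) = 1
  [-1/2, 9/10, -1/10, -1/10] . (h_Q, h_R, h_S, h_T) = 1
  [-1/10, -3/10, 4/5, -1/5] . (h_Q, h_R, h_S, h_T) = 1
  [-3/10, -1/5, -1/5, 9/10] . (h_Q, h_R, h_S, h_T) = 1

Solving yields:
  h_Q = 5
  h_R = 5
  h_S = 5
  h_T = 5

Starting state is T, so the expected hitting time is h_T = 5.

Answer: 5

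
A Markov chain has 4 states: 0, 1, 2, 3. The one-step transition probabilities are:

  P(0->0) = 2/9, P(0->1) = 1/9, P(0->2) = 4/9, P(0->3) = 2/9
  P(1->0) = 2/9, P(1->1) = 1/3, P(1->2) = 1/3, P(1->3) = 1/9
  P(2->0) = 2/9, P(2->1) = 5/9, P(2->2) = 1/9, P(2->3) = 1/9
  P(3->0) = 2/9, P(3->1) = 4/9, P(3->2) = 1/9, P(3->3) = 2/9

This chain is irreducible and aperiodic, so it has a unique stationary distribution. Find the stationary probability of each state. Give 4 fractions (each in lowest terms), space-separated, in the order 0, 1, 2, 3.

The stationary distribution satisfies pi = pi * P, i.e.:
  pi_0 = 2/9*pi_0 + 2/9*pi_1 + 2/9*pi_2 + 2/9*pi_3
  pi_1 = 1/9*pi_0 + 1/3*pi_1 + 5/9*pi_2 + 4/9*pi_3
  pi_2 = 4/9*pi_0 + 1/3*pi_1 + 1/9*pi_2 + 1/9*pi_3
  pi_3 = 2/9*pi_0 + 1/9*pi_1 + 1/9*pi_2 + 2/9*pi_3
with normalization: pi_0 + pi_1 + pi_2 + pi_3 = 1.

Using the first 3 balance equations plus normalization, the linear system A*pi = b is:
  [-7/9, 2/9, 2/9, 2/9] . pi = 0
  [1/9, -2/3, 5/9, 4/9] . pi = 0
  [4/9, 1/3, -8/9, 1/9] . pi = 0
  [1, 1, 1, 1] . pi = 1

Solving yields:
  pi_0 = 2/9
  pi_1 = 95/264
  pi_2 = 35/132
  pi_3 = 11/72

Verification (pi * P):
  2/9*2/9 + 95/264*2/9 + 35/132*2/9 + 11/72*2/9 = 2/9 = pi_0  (ok)
  2/9*1/9 + 95/264*1/3 + 35/132*5/9 + 11/72*4/9 = 95/264 = pi_1  (ok)
  2/9*4/9 + 95/264*1/3 + 35/132*1/9 + 11/72*1/9 = 35/132 = pi_2  (ok)
  2/9*2/9 + 95/264*1/9 + 35/132*1/9 + 11/72*2/9 = 11/72 = pi_3  (ok)

Answer: 2/9 95/264 35/132 11/72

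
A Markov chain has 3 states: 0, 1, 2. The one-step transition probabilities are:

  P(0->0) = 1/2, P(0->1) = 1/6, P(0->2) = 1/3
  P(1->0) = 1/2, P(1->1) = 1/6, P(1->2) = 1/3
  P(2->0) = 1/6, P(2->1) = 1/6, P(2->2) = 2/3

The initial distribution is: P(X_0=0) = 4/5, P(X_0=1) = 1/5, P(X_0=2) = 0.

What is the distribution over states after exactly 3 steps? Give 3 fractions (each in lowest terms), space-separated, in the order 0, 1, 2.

Propagating the distribution step by step (d_{t+1} = d_t * P):
d_0 = (0=4/5, 1=1/5, 2=0)
  d_1[0] = 4/5*1/2 + 1/5*1/2 + 0*1/6 = 1/2
  d_1[1] = 4/5*1/6 + 1/5*1/6 + 0*1/6 = 1/6
  d_1[2] = 4/5*1/3 + 1/5*1/3 + 0*2/3 = 1/3
d_1 = (0=1/2, 1=1/6, 2=1/3)
  d_2[0] = 1/2*1/2 + 1/6*1/2 + 1/3*1/6 = 7/18
  d_2[1] = 1/2*1/6 + 1/6*1/6 + 1/3*1/6 = 1/6
  d_2[2] = 1/2*1/3 + 1/6*1/3 + 1/3*2/3 = 4/9
d_2 = (0=7/18, 1=1/6, 2=4/9)
  d_3[0] = 7/18*1/2 + 1/6*1/2 + 4/9*1/6 = 19/54
  d_3[1] = 7/18*1/6 + 1/6*1/6 + 4/9*1/6 = 1/6
  d_3[2] = 7/18*1/3 + 1/6*1/3 + 4/9*2/3 = 13/27
d_3 = (0=19/54, 1=1/6, 2=13/27)

Answer: 19/54 1/6 13/27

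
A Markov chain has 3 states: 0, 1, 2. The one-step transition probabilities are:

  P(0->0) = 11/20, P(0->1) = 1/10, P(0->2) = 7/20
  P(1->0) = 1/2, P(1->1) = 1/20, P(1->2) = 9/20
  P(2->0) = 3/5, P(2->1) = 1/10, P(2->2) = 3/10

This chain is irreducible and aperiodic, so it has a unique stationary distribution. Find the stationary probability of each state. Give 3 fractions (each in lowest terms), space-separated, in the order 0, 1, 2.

The stationary distribution satisfies pi = pi * P, i.e.:
  pi_0 = 11/20*pi_0 + 1/2*pi_1 + 3/5*pi_2
  pi_1 = 1/10*pi_0 + 1/20*pi_1 + 1/10*pi_2
  pi_2 = 7/20*pi_0 + 9/20*pi_1 + 3/10*pi_2
with normalization: pi_0 + pi_1 + pi_2 = 1.

Using the first 2 balance equations plus normalization, the linear system A*pi = b is:
  [-9/20, 1/2, 3/5] . pi = 0
  [1/10, -19/20, 1/10] . pi = 0
  [1, 1, 1] . pi = 1

Solving yields:
  pi_0 = 248/441
  pi_1 = 2/21
  pi_2 = 151/441

Verification (pi * P):
  248/441*11/20 + 2/21*1/2 + 151/441*3/5 = 248/441 = pi_0  (ok)
  248/441*1/10 + 2/21*1/20 + 151/441*1/10 = 2/21 = pi_1  (ok)
  248/441*7/20 + 2/21*9/20 + 151/441*3/10 = 151/441 = pi_2  (ok)

Answer: 248/441 2/21 151/441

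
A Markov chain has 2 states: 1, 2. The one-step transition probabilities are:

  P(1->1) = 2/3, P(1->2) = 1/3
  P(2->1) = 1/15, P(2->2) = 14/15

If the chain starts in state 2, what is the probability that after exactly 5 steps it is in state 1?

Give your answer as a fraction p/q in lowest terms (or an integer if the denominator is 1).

Computing P^5 by repeated multiplication:
P^1 =
  1: [2/3, 1/3]
  2: [1/15, 14/15]
P^2 =
  1: [7/15, 8/15]
  2: [8/75, 67/75]
P^3 =
  1: [26/75, 49/75]
  2: [49/375, 326/375]
P^4 =
  1: [103/375, 272/375]
  2: [272/1875, 1603/1875]
P^5 =
  1: [434/1875, 1441/1875]
  2: [1441/9375, 7934/9375]

(P^5)[2 -> 1] = 1441/9375

Answer: 1441/9375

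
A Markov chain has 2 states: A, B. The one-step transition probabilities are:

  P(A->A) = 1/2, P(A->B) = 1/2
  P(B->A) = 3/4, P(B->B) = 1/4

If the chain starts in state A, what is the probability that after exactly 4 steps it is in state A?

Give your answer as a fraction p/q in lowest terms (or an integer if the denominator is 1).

Computing P^4 by repeated multiplication:
P^1 =
  A: [1/2, 1/2]
  B: [3/4, 1/4]
P^2 =
  A: [5/8, 3/8]
  B: [9/16, 7/16]
P^3 =
  A: [19/32, 13/32]
  B: [39/64, 25/64]
P^4 =
  A: [77/128, 51/128]
  B: [153/256, 103/256]

(P^4)[A -> A] = 77/128

Answer: 77/128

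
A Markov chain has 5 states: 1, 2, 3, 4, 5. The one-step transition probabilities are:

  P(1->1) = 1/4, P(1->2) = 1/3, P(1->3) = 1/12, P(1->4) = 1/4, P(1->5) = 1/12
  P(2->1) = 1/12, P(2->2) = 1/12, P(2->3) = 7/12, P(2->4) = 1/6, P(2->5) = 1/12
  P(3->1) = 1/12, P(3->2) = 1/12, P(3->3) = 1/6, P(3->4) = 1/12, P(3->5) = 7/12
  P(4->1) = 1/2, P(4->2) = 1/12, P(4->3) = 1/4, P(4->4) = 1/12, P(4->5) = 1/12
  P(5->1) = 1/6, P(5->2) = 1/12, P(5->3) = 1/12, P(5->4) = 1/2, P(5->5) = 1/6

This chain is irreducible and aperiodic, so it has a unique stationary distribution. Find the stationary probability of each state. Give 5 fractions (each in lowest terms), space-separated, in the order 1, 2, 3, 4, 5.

Answer: 6721/29277 4120/29277 6071/29277 6392/29277 1991/9759

Derivation:
The stationary distribution satisfies pi = pi * P, i.e.:
  pi_1 = 1/4*pi_1 + 1/12*pi_2 + 1/12*pi_3 + 1/2*pi_4 + 1/6*pi_5
  pi_2 = 1/3*pi_1 + 1/12*pi_2 + 1/12*pi_3 + 1/12*pi_4 + 1/12*pi_5
  pi_3 = 1/12*pi_1 + 7/12*pi_2 + 1/6*pi_3 + 1/4*pi_4 + 1/12*pi_5
  pi_4 = 1/4*pi_1 + 1/6*pi_2 + 1/12*pi_3 + 1/12*pi_4 + 1/2*pi_5
  pi_5 = 1/12*pi_1 + 1/12*pi_2 + 7/12*pi_3 + 1/12*pi_4 + 1/6*pi_5
with normalization: pi_1 + pi_2 + pi_3 + pi_4 + pi_5 = 1.

Using the first 4 balance equations plus normalization, the linear system A*pi = b is:
  [-3/4, 1/12, 1/12, 1/2, 1/6] . pi = 0
  [1/3, -11/12, 1/12, 1/12, 1/12] . pi = 0
  [1/12, 7/12, -5/6, 1/4, 1/12] . pi = 0
  [1/4, 1/6, 1/12, -11/12, 1/2] . pi = 0
  [1, 1, 1, 1, 1] . pi = 1

Solving yields:
  pi_1 = 6721/29277
  pi_2 = 4120/29277
  pi_3 = 6071/29277
  pi_4 = 6392/29277
  pi_5 = 1991/9759

Verification (pi * P):
  6721/29277*1/4 + 4120/29277*1/12 + 6071/29277*1/12 + 6392/29277*1/2 + 1991/9759*1/6 = 6721/29277 = pi_1  (ok)
  6721/29277*1/3 + 4120/29277*1/12 + 6071/29277*1/12 + 6392/29277*1/12 + 1991/9759*1/12 = 4120/29277 = pi_2  (ok)
  6721/29277*1/12 + 4120/29277*7/12 + 6071/29277*1/6 + 6392/29277*1/4 + 1991/9759*1/12 = 6071/29277 = pi_3  (ok)
  6721/29277*1/4 + 4120/29277*1/6 + 6071/29277*1/12 + 6392/29277*1/12 + 1991/9759*1/2 = 6392/29277 = pi_4  (ok)
  6721/29277*1/12 + 4120/29277*1/12 + 6071/29277*7/12 + 6392/29277*1/12 + 1991/9759*1/6 = 1991/9759 = pi_5  (ok)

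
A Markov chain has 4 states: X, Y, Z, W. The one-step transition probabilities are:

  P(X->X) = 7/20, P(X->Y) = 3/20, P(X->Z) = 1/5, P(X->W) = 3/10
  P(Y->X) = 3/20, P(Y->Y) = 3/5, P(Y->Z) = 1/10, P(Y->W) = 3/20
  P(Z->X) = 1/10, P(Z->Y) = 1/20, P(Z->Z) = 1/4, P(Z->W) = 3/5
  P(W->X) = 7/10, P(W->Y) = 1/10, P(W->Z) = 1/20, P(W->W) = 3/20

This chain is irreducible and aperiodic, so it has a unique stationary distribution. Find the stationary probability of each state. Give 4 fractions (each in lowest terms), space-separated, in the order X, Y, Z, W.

Answer: 1769/4862 83/374 703/4862 1311/4862

Derivation:
The stationary distribution satisfies pi = pi * P, i.e.:
  pi_X = 7/20*pi_X + 3/20*pi_Y + 1/10*pi_Z + 7/10*pi_W
  pi_Y = 3/20*pi_X + 3/5*pi_Y + 1/20*pi_Z + 1/10*pi_W
  pi_Z = 1/5*pi_X + 1/10*pi_Y + 1/4*pi_Z + 1/20*pi_W
  pi_W = 3/10*pi_X + 3/20*pi_Y + 3/5*pi_Z + 3/20*pi_W
with normalization: pi_X + pi_Y + pi_Z + pi_W = 1.

Using the first 3 balance equations plus normalization, the linear system A*pi = b is:
  [-13/20, 3/20, 1/10, 7/10] . pi = 0
  [3/20, -2/5, 1/20, 1/10] . pi = 0
  [1/5, 1/10, -3/4, 1/20] . pi = 0
  [1, 1, 1, 1] . pi = 1

Solving yields:
  pi_X = 1769/4862
  pi_Y = 83/374
  pi_Z = 703/4862
  pi_W = 1311/4862

Verification (pi * P):
  1769/4862*7/20 + 83/374*3/20 + 703/4862*1/10 + 1311/4862*7/10 = 1769/4862 = pi_X  (ok)
  1769/4862*3/20 + 83/374*3/5 + 703/4862*1/20 + 1311/4862*1/10 = 83/374 = pi_Y  (ok)
  1769/4862*1/5 + 83/374*1/10 + 703/4862*1/4 + 1311/4862*1/20 = 703/4862 = pi_Z  (ok)
  1769/4862*3/10 + 83/374*3/20 + 703/4862*3/5 + 1311/4862*3/20 = 1311/4862 = pi_W  (ok)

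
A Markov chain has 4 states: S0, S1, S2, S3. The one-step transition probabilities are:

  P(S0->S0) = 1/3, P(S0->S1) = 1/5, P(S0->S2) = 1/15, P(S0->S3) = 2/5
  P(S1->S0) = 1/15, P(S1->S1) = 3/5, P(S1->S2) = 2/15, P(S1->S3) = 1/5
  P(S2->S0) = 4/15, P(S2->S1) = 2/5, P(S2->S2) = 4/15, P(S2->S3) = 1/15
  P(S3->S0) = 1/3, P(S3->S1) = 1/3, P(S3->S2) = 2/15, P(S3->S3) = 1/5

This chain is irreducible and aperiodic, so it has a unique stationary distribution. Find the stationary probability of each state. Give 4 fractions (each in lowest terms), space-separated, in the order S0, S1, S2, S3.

The stationary distribution satisfies pi = pi * P, i.e.:
  pi_S0 = 1/3*pi_S0 + 1/15*pi_S1 + 4/15*pi_S2 + 1/3*pi_S3
  pi_S1 = 1/5*pi_S0 + 3/5*pi_S1 + 2/5*pi_S2 + 1/3*pi_S3
  pi_S2 = 1/15*pi_S0 + 2/15*pi_S1 + 4/15*pi_S2 + 2/15*pi_S3
  pi_S3 = 2/5*pi_S0 + 1/5*pi_S1 + 1/15*pi_S2 + 1/5*pi_S3
with normalization: pi_S0 + pi_S1 + pi_S2 + pi_S3 = 1.

Using the first 3 balance equations plus normalization, the linear system A*pi = b is:
  [-2/3, 1/15, 4/15, 1/3] . pi = 0
  [1/5, -2/5, 2/5, 1/3] . pi = 0
  [1/15, 2/15, -11/15, 2/15] . pi = 0
  [1, 1, 1, 1] . pi = 1

Solving yields:
  pi_S0 = 425/2026
  pi_S1 = 869/2026
  pi_S2 = 279/2026
  pi_S3 = 453/2026

Verification (pi * P):
  425/2026*1/3 + 869/2026*1/15 + 279/2026*4/15 + 453/2026*1/3 = 425/2026 = pi_S0  (ok)
  425/2026*1/5 + 869/2026*3/5 + 279/2026*2/5 + 453/2026*1/3 = 869/2026 = pi_S1  (ok)
  425/2026*1/15 + 869/2026*2/15 + 279/2026*4/15 + 453/2026*2/15 = 279/2026 = pi_S2  (ok)
  425/2026*2/5 + 869/2026*1/5 + 279/2026*1/15 + 453/2026*1/5 = 453/2026 = pi_S3  (ok)

Answer: 425/2026 869/2026 279/2026 453/2026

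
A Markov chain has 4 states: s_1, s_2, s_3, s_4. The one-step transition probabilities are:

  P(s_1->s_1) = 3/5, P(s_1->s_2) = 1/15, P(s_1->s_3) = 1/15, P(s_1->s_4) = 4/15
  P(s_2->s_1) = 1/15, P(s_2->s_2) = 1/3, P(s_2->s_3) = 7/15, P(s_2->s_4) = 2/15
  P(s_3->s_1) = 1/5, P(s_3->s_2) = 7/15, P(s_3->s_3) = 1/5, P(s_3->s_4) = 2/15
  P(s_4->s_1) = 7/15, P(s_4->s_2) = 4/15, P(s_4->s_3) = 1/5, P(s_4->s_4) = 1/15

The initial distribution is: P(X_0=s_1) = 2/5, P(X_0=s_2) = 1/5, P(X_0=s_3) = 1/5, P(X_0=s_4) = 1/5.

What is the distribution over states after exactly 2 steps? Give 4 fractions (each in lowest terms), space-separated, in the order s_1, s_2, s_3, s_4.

Propagating the distribution step by step (d_{t+1} = d_t * P):
d_0 = (s_1=2/5, s_2=1/5, s_3=1/5, s_4=1/5)
  d_1[s_1] = 2/5*3/5 + 1/5*1/15 + 1/5*1/5 + 1/5*7/15 = 29/75
  d_1[s_2] = 2/5*1/15 + 1/5*1/3 + 1/5*7/15 + 1/5*4/15 = 6/25
  d_1[s_3] = 2/5*1/15 + 1/5*7/15 + 1/5*1/5 + 1/5*1/5 = 1/5
  d_1[s_4] = 2/5*4/15 + 1/5*2/15 + 1/5*2/15 + 1/5*1/15 = 13/75
d_1 = (s_1=29/75, s_2=6/25, s_3=1/5, s_4=13/75)
  d_2[s_1] = 29/75*3/5 + 6/25*1/15 + 1/5*1/5 + 13/75*7/15 = 83/225
  d_2[s_2] = 29/75*1/15 + 6/25*1/3 + 1/5*7/15 + 13/75*4/15 = 92/375
  d_2[s_3] = 29/75*1/15 + 6/25*7/15 + 1/5*1/5 + 13/75*1/5 = 239/1125
  d_2[s_4] = 29/75*4/15 + 6/25*2/15 + 1/5*2/15 + 13/75*1/15 = 13/75
d_2 = (s_1=83/225, s_2=92/375, s_3=239/1125, s_4=13/75)

Answer: 83/225 92/375 239/1125 13/75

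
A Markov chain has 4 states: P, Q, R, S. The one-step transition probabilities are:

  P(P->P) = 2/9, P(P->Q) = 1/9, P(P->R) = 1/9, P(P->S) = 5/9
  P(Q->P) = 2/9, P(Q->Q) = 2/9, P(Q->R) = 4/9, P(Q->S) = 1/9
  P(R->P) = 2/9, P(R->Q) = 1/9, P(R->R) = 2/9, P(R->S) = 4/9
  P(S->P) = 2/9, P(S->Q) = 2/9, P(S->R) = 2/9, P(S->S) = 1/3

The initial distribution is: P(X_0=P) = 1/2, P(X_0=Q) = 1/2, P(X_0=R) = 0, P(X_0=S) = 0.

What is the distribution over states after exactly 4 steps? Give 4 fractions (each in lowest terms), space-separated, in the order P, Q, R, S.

Answer: 2/9 125/729 1546/6561 2432/6561

Derivation:
Propagating the distribution step by step (d_{t+1} = d_t * P):
d_0 = (P=1/2, Q=1/2, R=0, S=0)
  d_1[P] = 1/2*2/9 + 1/2*2/9 + 0*2/9 + 0*2/9 = 2/9
  d_1[Q] = 1/2*1/9 + 1/2*2/9 + 0*1/9 + 0*2/9 = 1/6
  d_1[R] = 1/2*1/9 + 1/2*4/9 + 0*2/9 + 0*2/9 = 5/18
  d_1[S] = 1/2*5/9 + 1/2*1/9 + 0*4/9 + 0*1/3 = 1/3
d_1 = (P=2/9, Q=1/6, R=5/18, S=1/3)
  d_2[P] = 2/9*2/9 + 1/6*2/9 + 5/18*2/9 + 1/3*2/9 = 2/9
  d_2[Q] = 2/9*1/9 + 1/6*2/9 + 5/18*1/9 + 1/3*2/9 = 1/6
  d_2[R] = 2/9*1/9 + 1/6*4/9 + 5/18*2/9 + 1/3*2/9 = 19/81
  d_2[S] = 2/9*5/9 + 1/6*1/9 + 5/18*4/9 + 1/3*1/3 = 61/162
d_2 = (P=2/9, Q=1/6, R=19/81, S=61/162)
  d_3[P] = 2/9*2/9 + 1/6*2/9 + 19/81*2/9 + 61/162*2/9 = 2/9
  d_3[Q] = 2/9*1/9 + 1/6*2/9 + 19/81*1/9 + 61/162*2/9 = 125/729
  d_3[R] = 2/9*1/9 + 1/6*4/9 + 19/81*2/9 + 61/162*2/9 = 19/81
  d_3[S] = 2/9*5/9 + 1/6*1/9 + 19/81*4/9 + 61/162*1/3 = 271/729
d_3 = (P=2/9, Q=125/729, R=19/81, S=271/729)
  d_4[P] = 2/9*2/9 + 125/729*2/9 + 19/81*2/9 + 271/729*2/9 = 2/9
  d_4[Q] = 2/9*1/9 + 125/729*2/9 + 19/81*1/9 + 271/729*2/9 = 125/729
  d_4[R] = 2/9*1/9 + 125/729*4/9 + 19/81*2/9 + 271/729*2/9 = 1546/6561
  d_4[S] = 2/9*5/9 + 125/729*1/9 + 19/81*4/9 + 271/729*1/3 = 2432/6561
d_4 = (P=2/9, Q=125/729, R=1546/6561, S=2432/6561)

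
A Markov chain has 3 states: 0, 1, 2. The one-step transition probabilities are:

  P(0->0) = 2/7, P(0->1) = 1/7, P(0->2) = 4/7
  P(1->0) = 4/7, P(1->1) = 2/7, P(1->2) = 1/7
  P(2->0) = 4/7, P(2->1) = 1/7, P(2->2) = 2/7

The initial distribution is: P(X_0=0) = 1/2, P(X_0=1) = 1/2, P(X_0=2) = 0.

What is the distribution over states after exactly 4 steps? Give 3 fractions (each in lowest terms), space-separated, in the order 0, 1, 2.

Propagating the distribution step by step (d_{t+1} = d_t * P):
d_0 = (0=1/2, 1=1/2, 2=0)
  d_1[0] = 1/2*2/7 + 1/2*4/7 + 0*4/7 = 3/7
  d_1[1] = 1/2*1/7 + 1/2*2/7 + 0*1/7 = 3/14
  d_1[2] = 1/2*4/7 + 1/2*1/7 + 0*2/7 = 5/14
d_1 = (0=3/7, 1=3/14, 2=5/14)
  d_2[0] = 3/7*2/7 + 3/14*4/7 + 5/14*4/7 = 22/49
  d_2[1] = 3/7*1/7 + 3/14*2/7 + 5/14*1/7 = 17/98
  d_2[2] = 3/7*4/7 + 3/14*1/7 + 5/14*2/7 = 37/98
d_2 = (0=22/49, 1=17/98, 2=37/98)
  d_3[0] = 22/49*2/7 + 17/98*4/7 + 37/98*4/7 = 152/343
  d_3[1] = 22/49*1/7 + 17/98*2/7 + 37/98*1/7 = 115/686
  d_3[2] = 22/49*4/7 + 17/98*1/7 + 37/98*2/7 = 267/686
d_3 = (0=152/343, 1=115/686, 2=267/686)
  d_4[0] = 152/343*2/7 + 115/686*4/7 + 267/686*4/7 = 1068/2401
  d_4[1] = 152/343*1/7 + 115/686*2/7 + 267/686*1/7 = 801/4802
  d_4[2] = 152/343*4/7 + 115/686*1/7 + 267/686*2/7 = 1865/4802
d_4 = (0=1068/2401, 1=801/4802, 2=1865/4802)

Answer: 1068/2401 801/4802 1865/4802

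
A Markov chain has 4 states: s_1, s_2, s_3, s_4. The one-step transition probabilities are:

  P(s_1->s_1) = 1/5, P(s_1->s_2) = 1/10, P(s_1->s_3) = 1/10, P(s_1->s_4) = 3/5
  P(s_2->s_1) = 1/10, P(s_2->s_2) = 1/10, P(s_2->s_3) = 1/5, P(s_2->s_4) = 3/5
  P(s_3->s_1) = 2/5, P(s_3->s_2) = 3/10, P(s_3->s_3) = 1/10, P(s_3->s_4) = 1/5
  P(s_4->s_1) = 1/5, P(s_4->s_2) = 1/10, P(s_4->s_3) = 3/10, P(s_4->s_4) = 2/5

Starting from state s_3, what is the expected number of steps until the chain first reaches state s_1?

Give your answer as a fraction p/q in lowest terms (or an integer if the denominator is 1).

Answer: 260/71

Derivation:
Let h_i = expected steps to first reach s_1 from state i.
Boundary: h_s_1 = 0.
First-step equations for the other states:
  h_s_2 = 1 + 1/10*h_s_1 + 1/10*h_s_2 + 1/5*h_s_3 + 3/5*h_s_4
  h_s_3 = 1 + 2/5*h_s_1 + 3/10*h_s_2 + 1/10*h_s_3 + 1/5*h_s_4
  h_s_4 = 1 + 1/5*h_s_1 + 1/10*h_s_2 + 3/10*h_s_3 + 2/5*h_s_4

Substituting h_s_1 = 0 and rearranging gives the linear system (I - Q) h = 1:
  [9/10, -1/5, -3/5] . (h_s_2, h_s_3, h_s_4) = 1
  [-3/10, 9/10, -1/5] . (h_s_2, h_s_3, h_s_4) = 1
  [-1/10, -3/10, 3/5] . (h_s_2, h_s_3, h_s_4) = 1

Solving yields:
  h_s_2 = 340/71
  h_s_3 = 260/71
  h_s_4 = 305/71

Starting state is s_3, so the expected hitting time is h_s_3 = 260/71.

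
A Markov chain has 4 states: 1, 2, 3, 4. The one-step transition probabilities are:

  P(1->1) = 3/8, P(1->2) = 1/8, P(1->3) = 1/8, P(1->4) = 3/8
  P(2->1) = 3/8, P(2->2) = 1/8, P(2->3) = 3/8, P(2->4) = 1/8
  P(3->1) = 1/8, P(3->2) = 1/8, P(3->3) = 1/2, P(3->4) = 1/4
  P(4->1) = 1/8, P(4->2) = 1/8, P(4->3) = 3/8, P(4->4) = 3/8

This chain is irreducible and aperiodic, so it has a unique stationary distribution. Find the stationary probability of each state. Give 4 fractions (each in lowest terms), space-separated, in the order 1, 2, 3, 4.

Answer: 5/24 1/8 31/84 25/84

Derivation:
The stationary distribution satisfies pi = pi * P, i.e.:
  pi_1 = 3/8*pi_1 + 3/8*pi_2 + 1/8*pi_3 + 1/8*pi_4
  pi_2 = 1/8*pi_1 + 1/8*pi_2 + 1/8*pi_3 + 1/8*pi_4
  pi_3 = 1/8*pi_1 + 3/8*pi_2 + 1/2*pi_3 + 3/8*pi_4
  pi_4 = 3/8*pi_1 + 1/8*pi_2 + 1/4*pi_3 + 3/8*pi_4
with normalization: pi_1 + pi_2 + pi_3 + pi_4 = 1.

Using the first 3 balance equations plus normalization, the linear system A*pi = b is:
  [-5/8, 3/8, 1/8, 1/8] . pi = 0
  [1/8, -7/8, 1/8, 1/8] . pi = 0
  [1/8, 3/8, -1/2, 3/8] . pi = 0
  [1, 1, 1, 1] . pi = 1

Solving yields:
  pi_1 = 5/24
  pi_2 = 1/8
  pi_3 = 31/84
  pi_4 = 25/84

Verification (pi * P):
  5/24*3/8 + 1/8*3/8 + 31/84*1/8 + 25/84*1/8 = 5/24 = pi_1  (ok)
  5/24*1/8 + 1/8*1/8 + 31/84*1/8 + 25/84*1/8 = 1/8 = pi_2  (ok)
  5/24*1/8 + 1/8*3/8 + 31/84*1/2 + 25/84*3/8 = 31/84 = pi_3  (ok)
  5/24*3/8 + 1/8*1/8 + 31/84*1/4 + 25/84*3/8 = 25/84 = pi_4  (ok)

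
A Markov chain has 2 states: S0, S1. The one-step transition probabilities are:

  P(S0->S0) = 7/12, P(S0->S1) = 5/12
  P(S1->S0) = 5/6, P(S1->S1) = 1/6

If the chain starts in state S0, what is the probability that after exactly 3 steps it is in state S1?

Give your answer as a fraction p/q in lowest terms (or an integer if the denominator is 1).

Computing P^3 by repeated multiplication:
P^1 =
  S0: [7/12, 5/12]
  S1: [5/6, 1/6]
P^2 =
  S0: [11/16, 5/16]
  S1: [5/8, 3/8]
P^3 =
  S0: [127/192, 65/192]
  S1: [65/96, 31/96]

(P^3)[S0 -> S1] = 65/192

Answer: 65/192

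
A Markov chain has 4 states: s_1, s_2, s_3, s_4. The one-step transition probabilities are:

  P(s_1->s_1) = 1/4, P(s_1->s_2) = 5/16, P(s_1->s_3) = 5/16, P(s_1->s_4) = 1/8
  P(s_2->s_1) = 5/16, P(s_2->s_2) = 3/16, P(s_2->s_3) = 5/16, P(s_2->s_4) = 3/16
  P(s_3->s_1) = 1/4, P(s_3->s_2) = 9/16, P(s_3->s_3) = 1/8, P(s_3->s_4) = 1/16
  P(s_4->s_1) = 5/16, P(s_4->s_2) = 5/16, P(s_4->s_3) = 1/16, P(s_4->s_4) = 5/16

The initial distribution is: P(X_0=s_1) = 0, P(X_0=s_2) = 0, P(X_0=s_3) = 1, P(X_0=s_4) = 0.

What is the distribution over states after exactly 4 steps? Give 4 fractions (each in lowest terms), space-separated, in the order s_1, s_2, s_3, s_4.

Answer: 9221/32768 83/256 7611/32768 83/512

Derivation:
Propagating the distribution step by step (d_{t+1} = d_t * P):
d_0 = (s_1=0, s_2=0, s_3=1, s_4=0)
  d_1[s_1] = 0*1/4 + 0*5/16 + 1*1/4 + 0*5/16 = 1/4
  d_1[s_2] = 0*5/16 + 0*3/16 + 1*9/16 + 0*5/16 = 9/16
  d_1[s_3] = 0*5/16 + 0*5/16 + 1*1/8 + 0*1/16 = 1/8
  d_1[s_4] = 0*1/8 + 0*3/16 + 1*1/16 + 0*5/16 = 1/16
d_1 = (s_1=1/4, s_2=9/16, s_3=1/8, s_4=1/16)
  d_2[s_1] = 1/4*1/4 + 9/16*5/16 + 1/8*1/4 + 1/16*5/16 = 37/128
  d_2[s_2] = 1/4*5/16 + 9/16*3/16 + 1/8*9/16 + 1/16*5/16 = 35/128
  d_2[s_3] = 1/4*5/16 + 9/16*5/16 + 1/8*1/8 + 1/16*1/16 = 35/128
  d_2[s_4] = 1/4*1/8 + 9/16*3/16 + 1/8*1/16 + 1/16*5/16 = 21/128
d_2 = (s_1=37/128, s_2=35/128, s_3=35/128, s_4=21/128)
  d_3[s_1] = 37/128*1/4 + 35/128*5/16 + 35/128*1/4 + 21/128*5/16 = 71/256
  d_3[s_2] = 37/128*5/16 + 35/128*3/16 + 35/128*9/16 + 21/128*5/16 = 355/1024
  d_3[s_3] = 37/128*5/16 + 35/128*5/16 + 35/128*1/8 + 21/128*1/16 = 451/2048
  d_3[s_4] = 37/128*1/8 + 35/128*3/16 + 35/128*1/16 + 21/128*5/16 = 319/2048
d_3 = (s_1=71/256, s_2=355/1024, s_3=451/2048, s_4=319/2048)
  d_4[s_1] = 71/256*1/4 + 355/1024*5/16 + 451/2048*1/4 + 319/2048*5/16 = 9221/32768
  d_4[s_2] = 71/256*5/16 + 355/1024*3/16 + 451/2048*9/16 + 319/2048*5/16 = 83/256
  d_4[s_3] = 71/256*5/16 + 355/1024*5/16 + 451/2048*1/8 + 319/2048*1/16 = 7611/32768
  d_4[s_4] = 71/256*1/8 + 355/1024*3/16 + 451/2048*1/16 + 319/2048*5/16 = 83/512
d_4 = (s_1=9221/32768, s_2=83/256, s_3=7611/32768, s_4=83/512)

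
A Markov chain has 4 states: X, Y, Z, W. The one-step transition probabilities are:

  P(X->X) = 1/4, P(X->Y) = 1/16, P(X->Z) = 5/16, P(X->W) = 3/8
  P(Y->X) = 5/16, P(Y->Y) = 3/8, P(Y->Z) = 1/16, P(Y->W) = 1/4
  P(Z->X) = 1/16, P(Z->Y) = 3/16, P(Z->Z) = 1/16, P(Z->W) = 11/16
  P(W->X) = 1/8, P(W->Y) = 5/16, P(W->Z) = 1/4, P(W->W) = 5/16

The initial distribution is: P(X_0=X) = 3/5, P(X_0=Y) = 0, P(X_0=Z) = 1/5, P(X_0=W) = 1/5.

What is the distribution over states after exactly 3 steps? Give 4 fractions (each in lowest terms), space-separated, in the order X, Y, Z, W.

Answer: 3657/20480 1083/4096 229/1280 121/320

Derivation:
Propagating the distribution step by step (d_{t+1} = d_t * P):
d_0 = (X=3/5, Y=0, Z=1/5, W=1/5)
  d_1[X] = 3/5*1/4 + 0*5/16 + 1/5*1/16 + 1/5*1/8 = 3/16
  d_1[Y] = 3/5*1/16 + 0*3/8 + 1/5*3/16 + 1/5*5/16 = 11/80
  d_1[Z] = 3/5*5/16 + 0*1/16 + 1/5*1/16 + 1/5*1/4 = 1/4
  d_1[W] = 3/5*3/8 + 0*1/4 + 1/5*11/16 + 1/5*5/16 = 17/40
d_1 = (X=3/16, Y=11/80, Z=1/4, W=17/40)
  d_2[X] = 3/16*1/4 + 11/80*5/16 + 1/4*1/16 + 17/40*1/8 = 203/1280
  d_2[Y] = 3/16*1/16 + 11/80*3/8 + 1/4*3/16 + 17/40*5/16 = 311/1280
  d_2[Z] = 3/16*5/16 + 11/80*1/16 + 1/4*1/16 + 17/40*1/4 = 121/640
  d_2[W] = 3/16*3/8 + 11/80*1/4 + 1/4*11/16 + 17/40*5/16 = 131/320
d_2 = (X=203/1280, Y=311/1280, Z=121/640, W=131/320)
  d_3[X] = 203/1280*1/4 + 311/1280*5/16 + 121/640*1/16 + 131/320*1/8 = 3657/20480
  d_3[Y] = 203/1280*1/16 + 311/1280*3/8 + 121/640*3/16 + 131/320*5/16 = 1083/4096
  d_3[Z] = 203/1280*5/16 + 311/1280*1/16 + 121/640*1/16 + 131/320*1/4 = 229/1280
  d_3[W] = 203/1280*3/8 + 311/1280*1/4 + 121/640*11/16 + 131/320*5/16 = 121/320
d_3 = (X=3657/20480, Y=1083/4096, Z=229/1280, W=121/320)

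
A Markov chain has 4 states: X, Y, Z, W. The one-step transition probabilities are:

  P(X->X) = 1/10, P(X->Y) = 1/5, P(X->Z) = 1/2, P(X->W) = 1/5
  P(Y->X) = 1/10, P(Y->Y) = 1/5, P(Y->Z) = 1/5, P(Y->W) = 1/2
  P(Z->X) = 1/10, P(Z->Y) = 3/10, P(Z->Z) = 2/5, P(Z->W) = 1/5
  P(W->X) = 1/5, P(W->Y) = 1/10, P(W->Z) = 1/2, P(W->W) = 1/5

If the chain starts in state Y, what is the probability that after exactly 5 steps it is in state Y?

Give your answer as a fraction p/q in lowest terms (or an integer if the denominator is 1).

Computing P^5 by repeated multiplication:
P^1 =
  X: [1/10, 1/5, 1/2, 1/5]
  Y: [1/10, 1/5, 1/5, 1/2]
  Z: [1/10, 3/10, 2/5, 1/5]
  W: [1/5, 1/10, 1/2, 1/5]
P^2 =
  X: [3/25, 23/100, 39/100, 13/50]
  Y: [3/20, 17/100, 21/50, 13/50]
  Z: [3/25, 11/50, 37/100, 29/100]
  W: [3/25, 23/100, 21/50, 23/100]
P^3 =
  X: [63/500, 213/1000, 49/125, 269/1000]
  Y: [63/500, 27/125, 407/1000, 251/1000]
  Z: [129/1000, 26/125, 397/1000, 133/500]
  W: [123/1000, 219/1000, 389/1000, 269/1000]
P^4 =
  X: [1269/10000, 2123/10000, 3969/10000, 2639/10000]
  Y: [1251/10000, 539/2500, 789/2000, 331/1250]
  Z: [633/5000, 2131/10000, 3979/10000, 164/625]
  W: [1269/10000, 53/250, 1977/5000, 2657/10000]
P^5 =
  X: [12639/100000, 2133/10000, 19831/50000, 26369/100000]
  Y: [1581/12500, 21297/100000, 39587/100000, 6617/25000]
  Z: [789/6250, 4271/20000, 9907/25000, 26393/100000]
  W: [12657/100000, 21297/100000, 19843/50000, 659/2500]

(P^5)[Y -> Y] = 21297/100000

Answer: 21297/100000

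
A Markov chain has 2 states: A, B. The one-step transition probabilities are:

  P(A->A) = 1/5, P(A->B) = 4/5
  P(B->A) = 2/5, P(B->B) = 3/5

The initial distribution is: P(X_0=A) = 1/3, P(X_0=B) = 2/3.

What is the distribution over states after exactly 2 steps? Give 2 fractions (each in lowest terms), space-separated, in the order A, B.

Answer: 1/3 2/3

Derivation:
Propagating the distribution step by step (d_{t+1} = d_t * P):
d_0 = (A=1/3, B=2/3)
  d_1[A] = 1/3*1/5 + 2/3*2/5 = 1/3
  d_1[B] = 1/3*4/5 + 2/3*3/5 = 2/3
d_1 = (A=1/3, B=2/3)
  d_2[A] = 1/3*1/5 + 2/3*2/5 = 1/3
  d_2[B] = 1/3*4/5 + 2/3*3/5 = 2/3
d_2 = (A=1/3, B=2/3)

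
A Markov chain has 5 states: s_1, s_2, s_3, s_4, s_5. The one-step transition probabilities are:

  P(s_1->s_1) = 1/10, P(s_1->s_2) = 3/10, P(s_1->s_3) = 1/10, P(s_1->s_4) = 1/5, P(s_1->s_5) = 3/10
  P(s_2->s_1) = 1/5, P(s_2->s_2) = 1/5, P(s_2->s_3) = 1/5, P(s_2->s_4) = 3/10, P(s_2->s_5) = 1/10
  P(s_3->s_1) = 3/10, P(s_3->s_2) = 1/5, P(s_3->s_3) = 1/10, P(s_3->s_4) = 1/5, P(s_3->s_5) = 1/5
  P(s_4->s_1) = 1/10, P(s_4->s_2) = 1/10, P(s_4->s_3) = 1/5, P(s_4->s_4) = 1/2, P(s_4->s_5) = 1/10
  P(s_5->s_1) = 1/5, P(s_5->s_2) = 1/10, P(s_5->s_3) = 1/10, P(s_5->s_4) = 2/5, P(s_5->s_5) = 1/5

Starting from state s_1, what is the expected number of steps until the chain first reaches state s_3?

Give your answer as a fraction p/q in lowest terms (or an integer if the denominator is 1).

Let h_i = expected steps to first reach s_3 from state i.
Boundary: h_s_3 = 0.
First-step equations for the other states:
  h_s_1 = 1 + 1/10*h_s_1 + 3/10*h_s_2 + 1/10*h_s_3 + 1/5*h_s_4 + 3/10*h_s_5
  h_s_2 = 1 + 1/5*h_s_1 + 1/5*h_s_2 + 1/5*h_s_3 + 3/10*h_s_4 + 1/10*h_s_5
  h_s_4 = 1 + 1/10*h_s_1 + 1/10*h_s_2 + 1/5*h_s_3 + 1/2*h_s_4 + 1/10*h_s_5
  h_s_5 = 1 + 1/5*h_s_1 + 1/10*h_s_2 + 1/10*h_s_3 + 2/5*h_s_4 + 1/5*h_s_5

Substituting h_s_3 = 0 and rearranging gives the linear system (I - Q) h = 1:
  [9/10, -3/10, -1/5, -3/10] . (h_s_1, h_s_2, h_s_4, h_s_5) = 1
  [-1/5, 4/5, -3/10, -1/10] . (h_s_1, h_s_2, h_s_4, h_s_5) = 1
  [-1/10, -1/10, 1/2, -1/10] . (h_s_1, h_s_2, h_s_4, h_s_5) = 1
  [-1/5, -1/10, -2/5, 4/5] . (h_s_1, h_s_2, h_s_4, h_s_5) = 1

Solving yields:
  h_s_1 = 970/149
  h_s_2 = 7850/1341
  h_s_4 = 860/149
  h_s_5 = 8710/1341

Starting state is s_1, so the expected hitting time is h_s_1 = 970/149.

Answer: 970/149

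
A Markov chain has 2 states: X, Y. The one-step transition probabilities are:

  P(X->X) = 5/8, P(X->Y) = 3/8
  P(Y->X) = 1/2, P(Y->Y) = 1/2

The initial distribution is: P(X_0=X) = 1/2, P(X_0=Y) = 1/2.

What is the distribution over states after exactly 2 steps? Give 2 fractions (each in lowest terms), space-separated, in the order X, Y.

Propagating the distribution step by step (d_{t+1} = d_t * P):
d_0 = (X=1/2, Y=1/2)
  d_1[X] = 1/2*5/8 + 1/2*1/2 = 9/16
  d_1[Y] = 1/2*3/8 + 1/2*1/2 = 7/16
d_1 = (X=9/16, Y=7/16)
  d_2[X] = 9/16*5/8 + 7/16*1/2 = 73/128
  d_2[Y] = 9/16*3/8 + 7/16*1/2 = 55/128
d_2 = (X=73/128, Y=55/128)

Answer: 73/128 55/128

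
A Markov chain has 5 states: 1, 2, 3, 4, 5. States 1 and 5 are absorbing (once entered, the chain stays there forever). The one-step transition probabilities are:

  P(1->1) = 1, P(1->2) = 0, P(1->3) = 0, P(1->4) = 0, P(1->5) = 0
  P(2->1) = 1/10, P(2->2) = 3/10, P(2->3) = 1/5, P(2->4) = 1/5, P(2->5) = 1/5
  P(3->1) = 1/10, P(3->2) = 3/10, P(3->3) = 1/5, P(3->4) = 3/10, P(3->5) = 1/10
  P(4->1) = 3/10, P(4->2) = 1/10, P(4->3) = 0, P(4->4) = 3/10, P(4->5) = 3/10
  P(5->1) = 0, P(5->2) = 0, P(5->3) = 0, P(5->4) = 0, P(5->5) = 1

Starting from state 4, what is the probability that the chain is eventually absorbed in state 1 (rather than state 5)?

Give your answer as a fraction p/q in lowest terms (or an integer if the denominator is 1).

Let a_i = P(absorbed in 1 | start in state i).
Boundary conditions: a_1 = 1, a_5 = 0.
For each transient state i, a_i = sum_j P(i->j) * a_j:
  a_2 = 1/10*a_1 + 3/10*a_2 + 1/5*a_3 + 1/5*a_4 + 1/5*a_5
  a_3 = 1/10*a_1 + 3/10*a_2 + 1/5*a_3 + 3/10*a_4 + 1/10*a_5
  a_4 = 3/10*a_1 + 1/10*a_2 + 0*a_3 + 3/10*a_4 + 3/10*a_5

Substituting a_1 = 1 and a_5 = 0, rearrange to (I - Q) a = r where r[i] = P(i -> 1):
  [7/10, -1/5, -1/5] . (a_2, a_3, a_4) = 1/10
  [-3/10, 4/5, -3/10] . (a_2, a_3, a_4) = 1/10
  [-1/10, 0, 7/10] . (a_2, a_3, a_4) = 3/10

Solving yields:
  a_2 = 17/41
  a_3 = 19/41
  a_4 = 20/41

Starting state is 4, so the absorption probability is a_4 = 20/41.

Answer: 20/41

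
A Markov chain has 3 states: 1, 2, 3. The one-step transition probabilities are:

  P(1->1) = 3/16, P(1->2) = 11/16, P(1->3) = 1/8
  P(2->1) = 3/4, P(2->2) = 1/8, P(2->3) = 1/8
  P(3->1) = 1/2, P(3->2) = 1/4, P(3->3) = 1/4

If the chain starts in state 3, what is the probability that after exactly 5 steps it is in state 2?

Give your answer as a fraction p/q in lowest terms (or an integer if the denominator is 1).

Answer: 51353/131072

Derivation:
Computing P^5 by repeated multiplication:
P^1 =
  1: [3/16, 11/16, 1/8]
  2: [3/4, 1/8, 1/8]
  3: [1/2, 1/4, 1/4]
P^2 =
  1: [157/256, 63/256, 9/64]
  2: [19/64, 9/16, 9/64]
  3: [13/32, 7/16, 5/32]
P^3 =
  1: [1515/4096, 1997/4096, 73/512]
  2: [561/1024, 317/1024, 73/512]
  3: [247/512, 191/512, 37/256]
P^4 =
  1: [33181/65536, 22995/65536, 585/4096]
  2: [6655/16384, 7389/16384, 585/4096]
  3: [3625/8192, 3395/8192, 293/2048]
P^5 =
  1: [450363/1048576, 448421/1048576, 4681/32768]
  2: [127353/262144, 97343/262144, 4681/32768]
  3: [60991/131072, 51353/131072, 2341/16384]

(P^5)[3 -> 2] = 51353/131072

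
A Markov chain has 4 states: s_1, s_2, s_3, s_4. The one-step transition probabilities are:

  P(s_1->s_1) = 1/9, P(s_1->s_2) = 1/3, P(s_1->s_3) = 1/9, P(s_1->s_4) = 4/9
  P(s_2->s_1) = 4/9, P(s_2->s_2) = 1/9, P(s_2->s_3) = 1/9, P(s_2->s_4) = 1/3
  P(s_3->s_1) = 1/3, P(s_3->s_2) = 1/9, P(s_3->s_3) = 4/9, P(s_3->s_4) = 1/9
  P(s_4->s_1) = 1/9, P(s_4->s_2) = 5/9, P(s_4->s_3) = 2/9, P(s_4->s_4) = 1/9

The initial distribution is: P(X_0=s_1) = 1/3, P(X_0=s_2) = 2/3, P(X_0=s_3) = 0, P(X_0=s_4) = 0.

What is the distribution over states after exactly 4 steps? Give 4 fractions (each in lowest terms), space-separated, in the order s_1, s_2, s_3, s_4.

Answer: 4862/19683 1865/6561 4079/19683 5147/19683

Derivation:
Propagating the distribution step by step (d_{t+1} = d_t * P):
d_0 = (s_1=1/3, s_2=2/3, s_3=0, s_4=0)
  d_1[s_1] = 1/3*1/9 + 2/3*4/9 + 0*1/3 + 0*1/9 = 1/3
  d_1[s_2] = 1/3*1/3 + 2/3*1/9 + 0*1/9 + 0*5/9 = 5/27
  d_1[s_3] = 1/3*1/9 + 2/3*1/9 + 0*4/9 + 0*2/9 = 1/9
  d_1[s_4] = 1/3*4/9 + 2/3*1/3 + 0*1/9 + 0*1/9 = 10/27
d_1 = (s_1=1/3, s_2=5/27, s_3=1/9, s_4=10/27)
  d_2[s_1] = 1/3*1/9 + 5/27*4/9 + 1/9*1/3 + 10/27*1/9 = 16/81
  d_2[s_2] = 1/3*1/3 + 5/27*1/9 + 1/9*1/9 + 10/27*5/9 = 85/243
  d_2[s_3] = 1/3*1/9 + 5/27*1/9 + 1/9*4/9 + 10/27*2/9 = 46/243
  d_2[s_4] = 1/3*4/9 + 5/27*1/3 + 1/9*1/9 + 10/27*1/9 = 64/243
d_2 = (s_1=16/81, s_2=85/243, s_3=46/243, s_4=64/243)
  d_3[s_1] = 16/81*1/9 + 85/243*4/9 + 46/243*1/3 + 64/243*1/9 = 590/2187
  d_3[s_2] = 16/81*1/3 + 85/243*1/9 + 46/243*1/9 + 64/243*5/9 = 595/2187
  d_3[s_3] = 16/81*1/9 + 85/243*1/9 + 46/243*4/9 + 64/243*2/9 = 445/2187
  d_3[s_4] = 16/81*4/9 + 85/243*1/3 + 46/243*1/9 + 64/243*1/9 = 557/2187
d_3 = (s_1=590/2187, s_2=595/2187, s_3=445/2187, s_4=557/2187)
  d_4[s_1] = 590/2187*1/9 + 595/2187*4/9 + 445/2187*1/3 + 557/2187*1/9 = 4862/19683
  d_4[s_2] = 590/2187*1/3 + 595/2187*1/9 + 445/2187*1/9 + 557/2187*5/9 = 1865/6561
  d_4[s_3] = 590/2187*1/9 + 595/2187*1/9 + 445/2187*4/9 + 557/2187*2/9 = 4079/19683
  d_4[s_4] = 590/2187*4/9 + 595/2187*1/3 + 445/2187*1/9 + 557/2187*1/9 = 5147/19683
d_4 = (s_1=4862/19683, s_2=1865/6561, s_3=4079/19683, s_4=5147/19683)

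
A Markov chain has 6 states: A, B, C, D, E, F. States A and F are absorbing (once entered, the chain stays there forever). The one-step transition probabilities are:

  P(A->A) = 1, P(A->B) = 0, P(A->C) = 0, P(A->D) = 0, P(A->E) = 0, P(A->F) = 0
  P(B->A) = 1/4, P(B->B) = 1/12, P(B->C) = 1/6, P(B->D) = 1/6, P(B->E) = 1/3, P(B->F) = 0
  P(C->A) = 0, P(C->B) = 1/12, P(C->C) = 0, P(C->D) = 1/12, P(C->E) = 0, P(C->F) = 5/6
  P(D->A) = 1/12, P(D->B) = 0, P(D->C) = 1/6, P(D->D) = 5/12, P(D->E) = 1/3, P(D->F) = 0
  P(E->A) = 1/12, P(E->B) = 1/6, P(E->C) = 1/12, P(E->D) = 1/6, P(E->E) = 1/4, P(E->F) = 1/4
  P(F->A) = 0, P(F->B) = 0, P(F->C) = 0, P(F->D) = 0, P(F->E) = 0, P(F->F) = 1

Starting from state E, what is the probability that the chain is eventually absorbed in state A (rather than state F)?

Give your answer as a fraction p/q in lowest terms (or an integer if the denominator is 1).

Let a_i = P(absorbed in A | start in state i).
Boundary conditions: a_A = 1, a_F = 0.
For each transient state i, a_i = sum_j P(i->j) * a_j:
  a_B = 1/4*a_A + 1/12*a_B + 1/6*a_C + 1/6*a_D + 1/3*a_E + 0*a_F
  a_C = 0*a_A + 1/12*a_B + 0*a_C + 1/12*a_D + 0*a_E + 5/6*a_F
  a_D = 1/12*a_A + 0*a_B + 1/6*a_C + 5/12*a_D + 1/3*a_E + 0*a_F
  a_E = 1/12*a_A + 1/6*a_B + 1/12*a_C + 1/6*a_D + 1/4*a_E + 1/4*a_F

Substituting a_A = 1 and a_F = 0, rearrange to (I - Q) a = r where r[i] = P(i -> A):
  [11/12, -1/6, -1/6, -1/3] . (a_B, a_C, a_D, a_E) = 1/4
  [-1/12, 1, -1/12, 0] . (a_B, a_C, a_D, a_E) = 0
  [0, -1/6, 7/12, -1/3] . (a_B, a_C, a_D, a_E) = 1/12
  [-1/6, -1/12, -1/6, 3/4] . (a_B, a_C, a_D, a_E) = 1/12

Solving yields:
  a_B = 670/1489
  a_C = 193/2978
  a_D = 488/1489
  a_E = 867/2978

Starting state is E, so the absorption probability is a_E = 867/2978.

Answer: 867/2978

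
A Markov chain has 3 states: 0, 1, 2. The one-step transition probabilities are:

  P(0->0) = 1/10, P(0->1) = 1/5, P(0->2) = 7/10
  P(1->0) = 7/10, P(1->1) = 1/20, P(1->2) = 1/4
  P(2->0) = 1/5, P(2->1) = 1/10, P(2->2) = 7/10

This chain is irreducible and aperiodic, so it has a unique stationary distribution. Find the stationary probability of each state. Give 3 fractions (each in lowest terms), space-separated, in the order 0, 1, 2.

Answer: 4/17 2/17 11/17

Derivation:
The stationary distribution satisfies pi = pi * P, i.e.:
  pi_0 = 1/10*pi_0 + 7/10*pi_1 + 1/5*pi_2
  pi_1 = 1/5*pi_0 + 1/20*pi_1 + 1/10*pi_2
  pi_2 = 7/10*pi_0 + 1/4*pi_1 + 7/10*pi_2
with normalization: pi_0 + pi_1 + pi_2 = 1.

Using the first 2 balance equations plus normalization, the linear system A*pi = b is:
  [-9/10, 7/10, 1/5] . pi = 0
  [1/5, -19/20, 1/10] . pi = 0
  [1, 1, 1] . pi = 1

Solving yields:
  pi_0 = 4/17
  pi_1 = 2/17
  pi_2 = 11/17

Verification (pi * P):
  4/17*1/10 + 2/17*7/10 + 11/17*1/5 = 4/17 = pi_0  (ok)
  4/17*1/5 + 2/17*1/20 + 11/17*1/10 = 2/17 = pi_1  (ok)
  4/17*7/10 + 2/17*1/4 + 11/17*7/10 = 11/17 = pi_2  (ok)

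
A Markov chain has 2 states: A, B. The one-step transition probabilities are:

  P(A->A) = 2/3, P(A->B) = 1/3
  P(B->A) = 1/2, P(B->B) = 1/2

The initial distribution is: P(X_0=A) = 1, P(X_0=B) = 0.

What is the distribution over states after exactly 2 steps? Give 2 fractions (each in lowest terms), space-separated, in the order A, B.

Answer: 11/18 7/18

Derivation:
Propagating the distribution step by step (d_{t+1} = d_t * P):
d_0 = (A=1, B=0)
  d_1[A] = 1*2/3 + 0*1/2 = 2/3
  d_1[B] = 1*1/3 + 0*1/2 = 1/3
d_1 = (A=2/3, B=1/3)
  d_2[A] = 2/3*2/3 + 1/3*1/2 = 11/18
  d_2[B] = 2/3*1/3 + 1/3*1/2 = 7/18
d_2 = (A=11/18, B=7/18)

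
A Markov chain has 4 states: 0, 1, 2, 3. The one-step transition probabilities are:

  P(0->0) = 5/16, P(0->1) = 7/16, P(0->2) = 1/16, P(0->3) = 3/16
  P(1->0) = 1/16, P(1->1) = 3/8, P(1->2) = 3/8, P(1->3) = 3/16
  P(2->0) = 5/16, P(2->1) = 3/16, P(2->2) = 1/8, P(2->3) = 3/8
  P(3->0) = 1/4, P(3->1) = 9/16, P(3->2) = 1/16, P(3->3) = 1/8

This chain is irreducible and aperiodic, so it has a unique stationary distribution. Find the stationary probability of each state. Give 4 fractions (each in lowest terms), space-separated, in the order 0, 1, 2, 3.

The stationary distribution satisfies pi = pi * P, i.e.:
  pi_0 = 5/16*pi_0 + 1/16*pi_1 + 5/16*pi_2 + 1/4*pi_3
  pi_1 = 7/16*pi_0 + 3/8*pi_1 + 3/16*pi_2 + 9/16*pi_3
  pi_2 = 1/16*pi_0 + 3/8*pi_1 + 1/8*pi_2 + 1/16*pi_3
  pi_3 = 3/16*pi_0 + 3/16*pi_1 + 3/8*pi_2 + 1/8*pi_3
with normalization: pi_0 + pi_1 + pi_2 + pi_3 = 1.

Using the first 3 balance equations plus normalization, the linear system A*pi = b is:
  [-11/16, 1/16, 5/16, 1/4] . pi = 0
  [7/16, -5/8, 3/16, 9/16] . pi = 0
  [1/16, 3/8, -7/8, 1/16] . pi = 0
  [1, 1, 1, 1] . pi = 1

Solving yields:
  pi_0 = 937/4645
  pi_1 = 1813/4645
  pi_2 = 914/4645
  pi_3 = 981/4645

Verification (pi * P):
  937/4645*5/16 + 1813/4645*1/16 + 914/4645*5/16 + 981/4645*1/4 = 937/4645 = pi_0  (ok)
  937/4645*7/16 + 1813/4645*3/8 + 914/4645*3/16 + 981/4645*9/16 = 1813/4645 = pi_1  (ok)
  937/4645*1/16 + 1813/4645*3/8 + 914/4645*1/8 + 981/4645*1/16 = 914/4645 = pi_2  (ok)
  937/4645*3/16 + 1813/4645*3/16 + 914/4645*3/8 + 981/4645*1/8 = 981/4645 = pi_3  (ok)

Answer: 937/4645 1813/4645 914/4645 981/4645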